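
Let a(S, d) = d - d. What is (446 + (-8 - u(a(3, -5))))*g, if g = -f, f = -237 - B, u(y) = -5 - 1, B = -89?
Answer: 65712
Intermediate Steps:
a(S, d) = 0
u(y) = -6
f = -148 (f = -237 - 1*(-89) = -237 + 89 = -148)
g = 148 (g = -1*(-148) = 148)
(446 + (-8 - u(a(3, -5))))*g = (446 + (-8 - 1*(-6)))*148 = (446 + (-8 + 6))*148 = (446 - 2)*148 = 444*148 = 65712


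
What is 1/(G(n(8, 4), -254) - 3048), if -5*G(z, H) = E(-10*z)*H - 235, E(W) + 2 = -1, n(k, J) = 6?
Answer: -5/15767 ≈ -0.00031712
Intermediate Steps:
E(W) = -3 (E(W) = -2 - 1 = -3)
G(z, H) = 47 + 3*H/5 (G(z, H) = -(-3*H - 235)/5 = -(-235 - 3*H)/5 = 47 + 3*H/5)
1/(G(n(8, 4), -254) - 3048) = 1/((47 + (⅗)*(-254)) - 3048) = 1/((47 - 762/5) - 3048) = 1/(-527/5 - 3048) = 1/(-15767/5) = -5/15767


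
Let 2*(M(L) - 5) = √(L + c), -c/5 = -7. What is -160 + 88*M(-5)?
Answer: 280 + 44*√30 ≈ 521.00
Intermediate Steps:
c = 35 (c = -5*(-7) = 35)
M(L) = 5 + √(35 + L)/2 (M(L) = 5 + √(L + 35)/2 = 5 + √(35 + L)/2)
-160 + 88*M(-5) = -160 + 88*(5 + √(35 - 5)/2) = -160 + 88*(5 + √30/2) = -160 + (440 + 44*√30) = 280 + 44*√30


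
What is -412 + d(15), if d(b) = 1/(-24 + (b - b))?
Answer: -9889/24 ≈ -412.04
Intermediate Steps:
d(b) = -1/24 (d(b) = 1/(-24 + 0) = 1/(-24) = -1/24)
-412 + d(15) = -412 - 1/24 = -9889/24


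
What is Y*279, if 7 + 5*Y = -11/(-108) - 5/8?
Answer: -10075/24 ≈ -419.79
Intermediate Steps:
Y = -325/216 (Y = -7/5 + (-11/(-108) - 5/8)/5 = -7/5 + (-11*(-1/108) - 5*1/8)/5 = -7/5 + (11/108 - 5/8)/5 = -7/5 + (1/5)*(-113/216) = -7/5 - 113/1080 = -325/216 ≈ -1.5046)
Y*279 = -325/216*279 = -10075/24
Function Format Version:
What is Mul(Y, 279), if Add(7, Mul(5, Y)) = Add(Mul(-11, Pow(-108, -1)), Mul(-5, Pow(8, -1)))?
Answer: Rational(-10075, 24) ≈ -419.79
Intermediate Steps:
Y = Rational(-325, 216) (Y = Add(Rational(-7, 5), Mul(Rational(1, 5), Add(Mul(-11, Pow(-108, -1)), Mul(-5, Pow(8, -1))))) = Add(Rational(-7, 5), Mul(Rational(1, 5), Add(Mul(-11, Rational(-1, 108)), Mul(-5, Rational(1, 8))))) = Add(Rational(-7, 5), Mul(Rational(1, 5), Add(Rational(11, 108), Rational(-5, 8)))) = Add(Rational(-7, 5), Mul(Rational(1, 5), Rational(-113, 216))) = Add(Rational(-7, 5), Rational(-113, 1080)) = Rational(-325, 216) ≈ -1.5046)
Mul(Y, 279) = Mul(Rational(-325, 216), 279) = Rational(-10075, 24)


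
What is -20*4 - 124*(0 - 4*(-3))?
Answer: -1568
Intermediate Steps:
-20*4 - 124*(0 - 4*(-3)) = -80 - 124*(0 + 12) = -80 - 124*12 = -80 - 1488 = -1568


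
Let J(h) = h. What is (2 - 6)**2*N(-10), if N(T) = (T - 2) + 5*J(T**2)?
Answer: 7808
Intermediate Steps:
N(T) = -2 + T + 5*T**2 (N(T) = (T - 2) + 5*T**2 = (-2 + T) + 5*T**2 = -2 + T + 5*T**2)
(2 - 6)**2*N(-10) = (2 - 6)**2*(-2 - 10 + 5*(-10)**2) = (-4)**2*(-2 - 10 + 5*100) = 16*(-2 - 10 + 500) = 16*488 = 7808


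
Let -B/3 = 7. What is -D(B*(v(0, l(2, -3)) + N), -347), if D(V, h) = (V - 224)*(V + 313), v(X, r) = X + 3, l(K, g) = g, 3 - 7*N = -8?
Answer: 69440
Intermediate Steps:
N = 11/7 (N = 3/7 - 1/7*(-8) = 3/7 + 8/7 = 11/7 ≈ 1.5714)
B = -21 (B = -3*7 = -21)
v(X, r) = 3 + X
D(V, h) = (-224 + V)*(313 + V)
-D(B*(v(0, l(2, -3)) + N), -347) = -(-70112 + (-21*((3 + 0) + 11/7))**2 + 89*(-21*((3 + 0) + 11/7))) = -(-70112 + (-21*(3 + 11/7))**2 + 89*(-21*(3 + 11/7))) = -(-70112 + (-21*32/7)**2 + 89*(-21*32/7)) = -(-70112 + (-96)**2 + 89*(-96)) = -(-70112 + 9216 - 8544) = -1*(-69440) = 69440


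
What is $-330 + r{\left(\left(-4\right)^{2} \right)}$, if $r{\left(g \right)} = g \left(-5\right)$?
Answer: $-410$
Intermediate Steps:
$r{\left(g \right)} = - 5 g$
$-330 + r{\left(\left(-4\right)^{2} \right)} = -330 - 5 \left(-4\right)^{2} = -330 - 80 = -410$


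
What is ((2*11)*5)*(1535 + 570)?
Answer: 231550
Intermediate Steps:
((2*11)*5)*(1535 + 570) = (22*5)*2105 = 110*2105 = 231550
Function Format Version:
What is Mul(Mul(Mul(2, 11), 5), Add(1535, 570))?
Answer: 231550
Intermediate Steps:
Mul(Mul(Mul(2, 11), 5), Add(1535, 570)) = Mul(Mul(22, 5), 2105) = Mul(110, 2105) = 231550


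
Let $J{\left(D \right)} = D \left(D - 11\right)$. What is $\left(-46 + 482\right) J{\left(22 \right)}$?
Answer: $105512$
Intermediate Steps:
$J{\left(D \right)} = D \left(-11 + D\right)$
$\left(-46 + 482\right) J{\left(22 \right)} = \left(-46 + 482\right) 22 \left(-11 + 22\right) = 436 \cdot 22 \cdot 11 = 436 \cdot 242 = 105512$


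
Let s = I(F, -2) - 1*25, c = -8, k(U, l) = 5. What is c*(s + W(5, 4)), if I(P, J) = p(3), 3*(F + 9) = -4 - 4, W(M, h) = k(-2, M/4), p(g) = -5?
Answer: 200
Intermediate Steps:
W(M, h) = 5
F = -35/3 (F = -9 + (-4 - 4)/3 = -9 + (⅓)*(-8) = -9 - 8/3 = -35/3 ≈ -11.667)
I(P, J) = -5
s = -30 (s = -5 - 1*25 = -5 - 25 = -30)
c*(s + W(5, 4)) = -8*(-30 + 5) = -8*(-25) = 200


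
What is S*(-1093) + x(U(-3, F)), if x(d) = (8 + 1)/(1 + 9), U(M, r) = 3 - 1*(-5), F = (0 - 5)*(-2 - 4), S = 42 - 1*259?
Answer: 2371819/10 ≈ 2.3718e+5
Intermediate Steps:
S = -217 (S = 42 - 259 = -217)
F = 30 (F = -5*(-6) = 30)
U(M, r) = 8 (U(M, r) = 3 + 5 = 8)
x(d) = 9/10
S*(-1093) + x(U(-3, F)) = -217*(-1093) + 9/10 = 237181 + 9/10 = 2371819/10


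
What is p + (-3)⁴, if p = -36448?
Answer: -36367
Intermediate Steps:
p + (-3)⁴ = -36448 + (-3)⁴ = -36448 + 81 = -36367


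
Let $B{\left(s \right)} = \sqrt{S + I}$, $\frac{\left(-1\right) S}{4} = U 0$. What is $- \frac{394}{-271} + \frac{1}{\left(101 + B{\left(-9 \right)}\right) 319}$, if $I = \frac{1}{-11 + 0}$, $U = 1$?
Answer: $\frac{1282161683}{881874108} - \frac{i \sqrt{11}}{35795628} \approx 1.4539 - 9.2654 \cdot 10^{-8} i$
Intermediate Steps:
$S = 0$ ($S = - 4 \cdot 1 \cdot 0 = \left(-4\right) 0 = 0$)
$I = - \frac{1}{11}$ ($I = \frac{1}{-11} = - \frac{1}{11} \approx -0.090909$)
$B{\left(s \right)} = \frac{i \sqrt{11}}{11}$ ($B{\left(s \right)} = \sqrt{0 - \frac{1}{11}} = \sqrt{- \frac{1}{11}} = \frac{i \sqrt{11}}{11}$)
$- \frac{394}{-271} + \frac{1}{\left(101 + B{\left(-9 \right)}\right) 319} = - \frac{394}{-271} + \frac{1}{\left(101 + \frac{i \sqrt{11}}{11}\right) 319} = \left(-394\right) \left(- \frac{1}{271}\right) + \frac{1}{101 + \frac{i \sqrt{11}}{11}} \cdot \frac{1}{319} = \frac{394}{271} + \frac{1}{319 \left(101 + \frac{i \sqrt{11}}{11}\right)}$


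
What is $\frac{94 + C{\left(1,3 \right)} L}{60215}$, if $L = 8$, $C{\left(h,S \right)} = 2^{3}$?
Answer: $\frac{158}{60215} \approx 0.0026239$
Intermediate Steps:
$C{\left(h,S \right)} = 8$
$\frac{94 + C{\left(1,3 \right)} L}{60215} = \frac{94 + 8 \cdot 8}{60215} = \left(94 + 64\right) \frac{1}{60215} = 158 \cdot \frac{1}{60215} = \frac{158}{60215}$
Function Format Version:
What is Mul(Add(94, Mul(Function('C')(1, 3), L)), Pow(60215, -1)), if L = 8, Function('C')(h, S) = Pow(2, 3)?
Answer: Rational(158, 60215) ≈ 0.0026239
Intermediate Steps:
Function('C')(h, S) = 8
Mul(Add(94, Mul(Function('C')(1, 3), L)), Pow(60215, -1)) = Mul(Add(94, Mul(8, 8)), Pow(60215, -1)) = Mul(Add(94, 64), Rational(1, 60215)) = Mul(158, Rational(1, 60215)) = Rational(158, 60215)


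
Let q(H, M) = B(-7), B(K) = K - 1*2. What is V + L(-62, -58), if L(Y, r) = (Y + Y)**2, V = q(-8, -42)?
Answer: 15367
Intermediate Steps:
B(K) = -2 + K (B(K) = K - 2 = -2 + K)
q(H, M) = -9 (q(H, M) = -2 - 7 = -9)
V = -9
L(Y, r) = 4*Y**2 (L(Y, r) = (2*Y)**2 = 4*Y**2)
V + L(-62, -58) = -9 + 4*(-62)**2 = -9 + 4*3844 = -9 + 15376 = 15367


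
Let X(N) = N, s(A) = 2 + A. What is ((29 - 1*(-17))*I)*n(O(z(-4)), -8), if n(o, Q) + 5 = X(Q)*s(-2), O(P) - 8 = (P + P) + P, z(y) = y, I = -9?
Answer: 2070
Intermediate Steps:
O(P) = 8 + 3*P (O(P) = 8 + ((P + P) + P) = 8 + (2*P + P) = 8 + 3*P)
n(o, Q) = -5 (n(o, Q) = -5 + Q*(2 - 2) = -5 + Q*0 = -5 + 0 = -5)
((29 - 1*(-17))*I)*n(O(z(-4)), -8) = ((29 - 1*(-17))*(-9))*(-5) = ((29 + 17)*(-9))*(-5) = (46*(-9))*(-5) = -414*(-5) = 2070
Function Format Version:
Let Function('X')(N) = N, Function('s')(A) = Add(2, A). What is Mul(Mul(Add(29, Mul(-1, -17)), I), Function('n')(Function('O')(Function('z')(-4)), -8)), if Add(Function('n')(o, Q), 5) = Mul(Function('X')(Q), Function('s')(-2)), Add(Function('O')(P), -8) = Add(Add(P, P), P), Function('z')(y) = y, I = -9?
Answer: 2070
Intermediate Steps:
Function('O')(P) = Add(8, Mul(3, P)) (Function('O')(P) = Add(8, Add(Add(P, P), P)) = Add(8, Add(Mul(2, P), P)) = Add(8, Mul(3, P)))
Function('n')(o, Q) = -5 (Function('n')(o, Q) = Add(-5, Mul(Q, Add(2, -2))) = Add(-5, Mul(Q, 0)) = Add(-5, 0) = -5)
Mul(Mul(Add(29, Mul(-1, -17)), I), Function('n')(Function('O')(Function('z')(-4)), -8)) = Mul(Mul(Add(29, Mul(-1, -17)), -9), -5) = Mul(Mul(Add(29, 17), -9), -5) = Mul(Mul(46, -9), -5) = Mul(-414, -5) = 2070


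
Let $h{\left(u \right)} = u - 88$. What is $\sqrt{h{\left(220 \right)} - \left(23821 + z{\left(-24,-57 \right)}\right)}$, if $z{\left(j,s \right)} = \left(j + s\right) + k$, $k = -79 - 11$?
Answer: $i \sqrt{23518} \approx 153.36 i$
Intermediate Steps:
$k = -90$ ($k = -79 - 11 = -90$)
$h{\left(u \right)} = -88 + u$
$z{\left(j,s \right)} = -90 + j + s$ ($z{\left(j,s \right)} = \left(j + s\right) - 90 = -90 + j + s$)
$\sqrt{h{\left(220 \right)} - \left(23821 + z{\left(-24,-57 \right)}\right)} = \sqrt{\left(-88 + 220\right) - 23650} = \sqrt{132 - 23650} = \sqrt{-23518} = i \sqrt{23518}$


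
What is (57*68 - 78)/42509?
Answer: 3798/42509 ≈ 0.089346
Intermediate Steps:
(57*68 - 78)/42509 = (3876 - 78)*(1/42509) = 3798*(1/42509) = 3798/42509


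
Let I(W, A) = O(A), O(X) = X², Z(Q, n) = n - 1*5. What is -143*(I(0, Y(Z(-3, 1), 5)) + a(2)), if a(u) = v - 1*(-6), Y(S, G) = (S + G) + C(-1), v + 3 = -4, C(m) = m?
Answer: 143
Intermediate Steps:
v = -7 (v = -3 - 4 = -7)
Z(Q, n) = -5 + n (Z(Q, n) = n - 5 = -5 + n)
Y(S, G) = -1 + G + S (Y(S, G) = (S + G) - 1 = (G + S) - 1 = -1 + G + S)
I(W, A) = A²
a(u) = -1 (a(u) = -7 - 1*(-6) = -7 + 6 = -1)
-143*(I(0, Y(Z(-3, 1), 5)) + a(2)) = -143*((-1 + 5 + (-5 + 1))² - 1) = -143*((-1 + 5 - 4)² - 1) = -143*(0² - 1) = -143*(0 - 1) = -143*(-1) = 143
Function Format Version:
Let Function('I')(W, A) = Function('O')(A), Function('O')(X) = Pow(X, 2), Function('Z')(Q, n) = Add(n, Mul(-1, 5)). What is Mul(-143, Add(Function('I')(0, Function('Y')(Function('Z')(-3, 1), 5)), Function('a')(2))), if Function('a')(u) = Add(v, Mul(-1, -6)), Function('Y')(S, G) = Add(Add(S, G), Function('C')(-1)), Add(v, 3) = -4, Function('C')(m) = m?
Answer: 143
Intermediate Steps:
v = -7 (v = Add(-3, -4) = -7)
Function('Z')(Q, n) = Add(-5, n) (Function('Z')(Q, n) = Add(n, -5) = Add(-5, n))
Function('Y')(S, G) = Add(-1, G, S) (Function('Y')(S, G) = Add(Add(S, G), -1) = Add(Add(G, S), -1) = Add(-1, G, S))
Function('I')(W, A) = Pow(A, 2)
Function('a')(u) = -1 (Function('a')(u) = Add(-7, Mul(-1, -6)) = Add(-7, 6) = -1)
Mul(-143, Add(Function('I')(0, Function('Y')(Function('Z')(-3, 1), 5)), Function('a')(2))) = Mul(-143, Add(Pow(Add(-1, 5, Add(-5, 1)), 2), -1)) = Mul(-143, Add(Pow(Add(-1, 5, -4), 2), -1)) = Mul(-143, Add(Pow(0, 2), -1)) = Mul(-143, Add(0, -1)) = Mul(-143, -1) = 143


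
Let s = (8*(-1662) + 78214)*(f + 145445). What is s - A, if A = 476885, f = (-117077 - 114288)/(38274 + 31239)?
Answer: 656293472965555/69513 ≈ 9.4413e+9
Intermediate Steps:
f = -231365/69513 ≈ -3.3284
s = 656326622672560/69513 (s = (8*(-1662) + 78214)*(-231365/69513 + 145445) = (-13296 + 78214)*(10110086920/69513) = 64918*(10110086920/69513) = 656326622672560/69513 ≈ 9.4418e+9)
s - A = 656326622672560/69513 - 1*476885 = 656326622672560/69513 - 476885 = 656293472965555/69513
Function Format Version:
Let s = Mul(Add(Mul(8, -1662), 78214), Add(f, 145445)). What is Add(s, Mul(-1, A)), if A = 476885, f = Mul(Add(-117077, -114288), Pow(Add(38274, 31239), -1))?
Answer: Rational(656293472965555, 69513) ≈ 9.4413e+9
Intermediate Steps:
f = Rational(-231365, 69513) (f = Mul(-231365, Pow(69513, -1)) = Mul(-231365, Rational(1, 69513)) = Rational(-231365, 69513) ≈ -3.3284)
s = Rational(656326622672560, 69513) (s = Mul(Add(Mul(8, -1662), 78214), Add(Rational(-231365, 69513), 145445)) = Mul(Add(-13296, 78214), Rational(10110086920, 69513)) = Mul(64918, Rational(10110086920, 69513)) = Rational(656326622672560, 69513) ≈ 9.4418e+9)
Add(s, Mul(-1, A)) = Add(Rational(656326622672560, 69513), Mul(-1, 476885)) = Add(Rational(656326622672560, 69513), -476885) = Rational(656293472965555, 69513)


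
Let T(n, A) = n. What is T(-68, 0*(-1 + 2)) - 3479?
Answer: -3547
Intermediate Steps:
T(-68, 0*(-1 + 2)) - 3479 = -68 - 3479 = -3547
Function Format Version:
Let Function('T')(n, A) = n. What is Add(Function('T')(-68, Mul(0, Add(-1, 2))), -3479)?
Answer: -3547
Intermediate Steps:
Add(Function('T')(-68, Mul(0, Add(-1, 2))), -3479) = Add(-68, -3479) = -3547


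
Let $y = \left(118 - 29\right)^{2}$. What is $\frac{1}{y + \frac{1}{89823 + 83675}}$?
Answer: $\frac{173498}{1374277659} \approx 0.00012625$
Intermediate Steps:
$y = 7921$ ($y = 89^{2} = 7921$)
$\frac{1}{y + \frac{1}{89823 + 83675}} = \frac{1}{7921 + \frac{1}{89823 + 83675}} = \frac{1}{7921 + \frac{1}{173498}} = \frac{1}{\frac{1374277659}{173498}} = \frac{173498}{1374277659}$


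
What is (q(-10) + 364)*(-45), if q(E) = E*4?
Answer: -14580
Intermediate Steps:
q(E) = 4*E
(q(-10) + 364)*(-45) = (4*(-10) + 364)*(-45) = (-40 + 364)*(-45) = 324*(-45) = -14580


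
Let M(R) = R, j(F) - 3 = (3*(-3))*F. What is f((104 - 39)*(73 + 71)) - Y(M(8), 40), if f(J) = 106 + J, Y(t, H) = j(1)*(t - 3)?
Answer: 9496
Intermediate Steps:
j(F) = 3 - 9*F (j(F) = 3 + (3*(-3))*F = 3 - 9*F)
Y(t, H) = 18 - 6*t (Y(t, H) = (3 - 9*1)*(t - 3) = (3 - 9)*(-3 + t) = -6*(-3 + t) = 18 - 6*t)
f((104 - 39)*(73 + 71)) - Y(M(8), 40) = (106 + (104 - 39)*(73 + 71)) - (18 - 6*8) = (106 + 65*144) - (18 - 48) = (106 + 9360) - 1*(-30) = 9466 + 30 = 9496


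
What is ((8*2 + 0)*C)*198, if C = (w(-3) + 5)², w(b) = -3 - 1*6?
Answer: 50688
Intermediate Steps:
w(b) = -9 (w(b) = -3 - 6 = -9)
C = 16 (C = (-9 + 5)² = (-4)² = 16)
((8*2 + 0)*C)*198 = ((8*2 + 0)*16)*198 = ((16 + 0)*16)*198 = (16*16)*198 = 256*198 = 50688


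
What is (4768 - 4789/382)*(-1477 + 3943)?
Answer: 2239851771/191 ≈ 1.1727e+7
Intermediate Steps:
(4768 - 4789/382)*(-1477 + 3943) = (4768 - 4789*1/382)*2466 = (4768 - 4789/382)*2466 = (1816587/382)*2466 = 2239851771/191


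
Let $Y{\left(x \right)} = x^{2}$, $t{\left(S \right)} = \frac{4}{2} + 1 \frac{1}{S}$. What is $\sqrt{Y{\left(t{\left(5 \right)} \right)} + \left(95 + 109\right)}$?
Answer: $\frac{\sqrt{5221}}{5} \approx 14.451$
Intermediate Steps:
$t{\left(S \right)} = 2 + \frac{1}{S}$ ($t{\left(S \right)} = 4 \cdot \frac{1}{2} + \frac{1}{S} = 2 + \frac{1}{S}$)
$\sqrt{Y{\left(t{\left(5 \right)} \right)} + \left(95 + 109\right)} = \sqrt{\left(2 + \frac{1}{5}\right)^{2} + \left(95 + 109\right)} = \sqrt{\left(2 + \frac{1}{5}\right)^{2} + 204} = \sqrt{\left(\frac{11}{5}\right)^{2} + 204} = \sqrt{\frac{121}{25} + 204} = \sqrt{\frac{5221}{25}} = \frac{\sqrt{5221}}{5}$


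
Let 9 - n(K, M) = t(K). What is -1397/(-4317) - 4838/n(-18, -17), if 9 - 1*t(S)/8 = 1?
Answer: 20962481/237435 ≈ 88.287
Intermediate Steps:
t(S) = 64 (t(S) = 72 - 8*1 = 72 - 8 = 64)
n(K, M) = -55 (n(K, M) = 9 - 1*64 = 9 - 64 = -55)
-1397/(-4317) - 4838/n(-18, -17) = -1397/(-4317) - 4838/(-55) = -1397*(-1/4317) - 4838*(-1/55) = 1397/4317 + 4838/55 = 20962481/237435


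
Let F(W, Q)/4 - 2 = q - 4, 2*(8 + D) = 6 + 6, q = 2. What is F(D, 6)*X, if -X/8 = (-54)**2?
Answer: 0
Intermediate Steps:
X = -23328 (X = -8*(-54)**2 = -8*2916 = -23328)
D = -2 (D = -8 + (6 + 6)/2 = -8 + (1/2)*12 = -8 + 6 = -2)
F(W, Q) = 0 (F(W, Q) = 8 + 4*(2 - 4) = 8 + 4*(-2) = 8 - 8 = 0)
F(D, 6)*X = 0*(-23328) = 0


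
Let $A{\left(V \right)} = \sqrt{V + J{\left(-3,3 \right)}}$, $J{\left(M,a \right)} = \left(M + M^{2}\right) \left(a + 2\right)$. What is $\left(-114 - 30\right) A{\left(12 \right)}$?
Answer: $- 144 \sqrt{42} \approx -933.23$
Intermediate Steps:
$J{\left(M,a \right)} = \left(2 + a\right) \left(M + M^{2}\right)$ ($J{\left(M,a \right)} = \left(M + M^{2}\right) \left(2 + a\right) = \left(2 + a\right) \left(M + M^{2}\right)$)
$A{\left(V \right)} = \sqrt{30 + V}$ ($A{\left(V \right)} = \sqrt{V - 3 \left(2 + 3 + 2 \left(-3\right) - 9\right)} = \sqrt{V - 3 \left(2 + 3 - 6 - 9\right)} = \sqrt{V - -30} = \sqrt{V + 30} = \sqrt{30 + V}$)
$\left(-114 - 30\right) A{\left(12 \right)} = \left(-114 - 30\right) \sqrt{30 + 12} = - 144 \sqrt{42}$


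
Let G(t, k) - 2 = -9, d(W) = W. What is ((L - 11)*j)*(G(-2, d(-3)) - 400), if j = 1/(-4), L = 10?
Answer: -407/4 ≈ -101.75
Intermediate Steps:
j = -¼ ≈ -0.25000
G(t, k) = -7 (G(t, k) = 2 - 9 = -7)
((L - 11)*j)*(G(-2, d(-3)) - 400) = ((10 - 11)*(-¼))*(-7 - 400) = -1*(-¼)*(-407) = (¼)*(-407) = -407/4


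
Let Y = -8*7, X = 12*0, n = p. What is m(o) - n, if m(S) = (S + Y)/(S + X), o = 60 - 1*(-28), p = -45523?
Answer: 500757/11 ≈ 45523.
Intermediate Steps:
n = -45523
o = 88 (o = 60 + 28 = 88)
X = 0
Y = -56
m(S) = (-56 + S)/S (m(S) = (S - 56)/(S + 0) = (-56 + S)/S)
m(o) - n = (-56 + 88)/88 - 1*(-45523) = (1/88)*32 + 45523 = 4/11 + 45523 = 500757/11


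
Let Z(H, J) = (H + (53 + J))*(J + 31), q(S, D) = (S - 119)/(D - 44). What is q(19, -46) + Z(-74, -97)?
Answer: 70102/9 ≈ 7789.1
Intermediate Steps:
q(S, D) = (-119 + S)/(-44 + D)
Z(H, J) = (31 + J)*(53 + H + J) (Z(H, J) = (53 + H + J)*(31 + J) = (31 + J)*(53 + H + J))
q(19, -46) + Z(-74, -97) = (-119 + 19)/(-44 - 46) + (1643 + (-97)**2 + 31*(-74) + 84*(-97) - 74*(-97)) = -100/(-90) + (1643 + 9409 - 2294 - 8148 + 7178) = -1/90*(-100) + 7788 = 10/9 + 7788 = 70102/9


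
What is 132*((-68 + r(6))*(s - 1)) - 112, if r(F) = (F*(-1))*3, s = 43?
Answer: -476896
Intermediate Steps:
r(F) = -3*F (r(F) = -F*3 = -3*F)
132*((-68 + r(6))*(s - 1)) - 112 = 132*((-68 - 3*6)*(43 - 1)) - 112 = 132*((-68 - 18)*42) - 112 = 132*(-86*42) - 112 = 132*(-3612) - 112 = -476784 - 112 = -476896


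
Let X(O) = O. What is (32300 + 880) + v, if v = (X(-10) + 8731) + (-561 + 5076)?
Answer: 46416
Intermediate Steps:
v = 13236 (v = (-10 + 8731) + (-561 + 5076) = 8721 + 4515 = 13236)
(32300 + 880) + v = (32300 + 880) + 13236 = 33180 + 13236 = 46416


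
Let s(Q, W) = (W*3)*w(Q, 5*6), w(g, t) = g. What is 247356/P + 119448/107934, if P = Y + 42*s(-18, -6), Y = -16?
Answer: 1180069155/61126622 ≈ 19.305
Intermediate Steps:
s(Q, W) = 3*Q*W (s(Q, W) = (W*3)*Q = (3*W)*Q = 3*Q*W)
P = 13592 (P = -16 + 42*(3*(-18)*(-6)) = -16 + 42*324 = -16 + 13608 = 13592)
247356/P + 119448/107934 = 247356/13592 + 119448/107934 = 247356*(1/13592) + 119448*(1/107934) = 61839/3398 + 19908/17989 = 1180069155/61126622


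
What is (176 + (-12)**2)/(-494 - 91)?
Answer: -64/117 ≈ -0.54701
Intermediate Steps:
(176 + (-12)**2)/(-494 - 91) = (176 + 144)/(-585) = 320*(-1/585) = -64/117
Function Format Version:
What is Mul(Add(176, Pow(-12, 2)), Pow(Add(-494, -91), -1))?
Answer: Rational(-64, 117) ≈ -0.54701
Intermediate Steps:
Mul(Add(176, Pow(-12, 2)), Pow(Add(-494, -91), -1)) = Mul(Add(176, 144), Pow(-585, -1)) = Mul(320, Rational(-1, 585)) = Rational(-64, 117)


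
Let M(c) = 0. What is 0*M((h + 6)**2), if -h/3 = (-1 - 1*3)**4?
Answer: 0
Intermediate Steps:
h = -768 (h = -3*(-1 - 1*3)**4 = -3*(-1 - 3)**4 = -3*(-4)**4 = -3*256 = -768)
0*M((h + 6)**2) = 0*0 = 0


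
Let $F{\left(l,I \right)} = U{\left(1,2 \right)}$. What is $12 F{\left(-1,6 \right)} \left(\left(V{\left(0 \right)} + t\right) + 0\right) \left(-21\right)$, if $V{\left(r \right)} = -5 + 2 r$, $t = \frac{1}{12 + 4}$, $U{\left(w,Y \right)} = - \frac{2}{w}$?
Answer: $- \frac{4977}{2} \approx -2488.5$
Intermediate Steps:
$F{\left(l,I \right)} = -2$ ($F{\left(l,I \right)} = - \frac{2}{1} = \left(-2\right) 1 = -2$)
$t = \frac{1}{16} \approx 0.0625$
$12 F{\left(-1,6 \right)} \left(\left(V{\left(0 \right)} + t\right) + 0\right) \left(-21\right) = 12 \left(-2\right) \left(\left(\left(-5 + 2 \cdot 0\right) + \frac{1}{16}\right) + 0\right) \left(-21\right) = - 24 \left(\left(\left(-5 + 0\right) + \frac{1}{16}\right) + 0\right) \left(-21\right) = - 24 \left(\left(-5 + \frac{1}{16}\right) + 0\right) \left(-21\right) = - 24 \left(- \frac{79}{16} + 0\right) \left(-21\right) = \left(-24\right) \left(- \frac{79}{16}\right) \left(-21\right) = \frac{237}{2} \left(-21\right) = - \frac{4977}{2}$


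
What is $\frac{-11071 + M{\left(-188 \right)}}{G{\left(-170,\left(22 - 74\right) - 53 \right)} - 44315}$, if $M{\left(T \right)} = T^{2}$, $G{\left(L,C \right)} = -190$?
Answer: $- \frac{2697}{4945} \approx -0.5454$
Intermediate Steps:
$\frac{-11071 + M{\left(-188 \right)}}{G{\left(-170,\left(22 - 74\right) - 53 \right)} - 44315} = \frac{-11071 + \left(-188\right)^{2}}{-190 - 44315} = \frac{-11071 + 35344}{-44505} = 24273 \left(- \frac{1}{44505}\right) = - \frac{2697}{4945}$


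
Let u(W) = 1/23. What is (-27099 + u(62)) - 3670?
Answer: -707686/23 ≈ -30769.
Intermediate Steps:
u(W) = 1/23
(-27099 + u(62)) - 3670 = (-27099 + 1/23) - 3670 = -623276/23 - 3670 = -707686/23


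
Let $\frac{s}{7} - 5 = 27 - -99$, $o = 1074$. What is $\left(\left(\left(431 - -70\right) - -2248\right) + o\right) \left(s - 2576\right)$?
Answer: $-6342357$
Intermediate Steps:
$s = 917$ ($s = 35 + 7 \left(27 - -99\right) = 35 + 7 \left(27 + 99\right) = 35 + 7 \cdot 126 = 35 + 882 = 917$)
$\left(\left(\left(431 - -70\right) - -2248\right) + o\right) \left(s - 2576\right) = \left(\left(\left(431 - -70\right) - -2248\right) + 1074\right) \left(917 - 2576\right) = \left(\left(\left(431 + 70\right) + 2248\right) + 1074\right) \left(-1659\right) = \left(\left(501 + 2248\right) + 1074\right) \left(-1659\right) = \left(2749 + 1074\right) \left(-1659\right) = 3823 \left(-1659\right) = -6342357$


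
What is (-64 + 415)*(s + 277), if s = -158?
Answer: 41769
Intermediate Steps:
(-64 + 415)*(s + 277) = (-64 + 415)*(-158 + 277) = 351*119 = 41769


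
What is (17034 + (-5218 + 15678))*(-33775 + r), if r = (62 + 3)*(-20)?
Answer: -964352050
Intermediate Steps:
r = -1300 (r = 65*(-20) = -1300)
(17034 + (-5218 + 15678))*(-33775 + r) = (17034 + (-5218 + 15678))*(-33775 - 1300) = (17034 + 10460)*(-35075) = 27494*(-35075) = -964352050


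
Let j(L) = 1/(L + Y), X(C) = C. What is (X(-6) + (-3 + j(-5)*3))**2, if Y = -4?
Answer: 784/9 ≈ 87.111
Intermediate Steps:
j(L) = 1/(-4 + L) (j(L) = 1/(L - 4) = 1/(-4 + L))
(X(-6) + (-3 + j(-5)*3))**2 = (-6 + (-3 + 3/(-4 - 5)))**2 = (-6 + (-3 + 3/(-9)))**2 = (-6 + (-3 - 1/9*3))**2 = (-6 + (-3 - 1/3))**2 = (-6 - 10/3)**2 = (-28/3)**2 = 784/9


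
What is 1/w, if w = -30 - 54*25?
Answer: -1/1380 ≈ -0.00072464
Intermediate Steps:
w = -1380 (w = -30 - 1350 = -1380)
1/w = 1/(-1380) = -1/1380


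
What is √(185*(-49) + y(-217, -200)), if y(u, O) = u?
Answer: I*√9282 ≈ 96.343*I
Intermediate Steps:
√(185*(-49) + y(-217, -200)) = √(185*(-49) - 217) = √(-9065 - 217) = √(-9282) = I*√9282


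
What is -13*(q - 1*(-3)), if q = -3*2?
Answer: 39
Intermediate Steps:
q = -6
-13*(q - 1*(-3)) = -13*(-6 - 1*(-3)) = -13*(-6 + 3) = -13*(-3) = 39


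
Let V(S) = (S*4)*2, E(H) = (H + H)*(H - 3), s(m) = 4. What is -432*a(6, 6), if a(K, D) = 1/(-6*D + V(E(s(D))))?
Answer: -108/7 ≈ -15.429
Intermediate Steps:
E(H) = 2*H*(-3 + H) (E(H) = (2*H)*(-3 + H) = 2*H*(-3 + H))
V(S) = 8*S (V(S) = (4*S)*2 = 8*S)
a(K, D) = 1/(64 - 6*D) (a(K, D) = 1/(-6*D + 8*(2*4*(-3 + 4))) = 1/(-6*D + 8*(2*4*1)) = 1/(-6*D + 8*8) = 1/(-6*D + 64) = 1/(64 - 6*D))
-432*a(6, 6) = -(-432)/(-64 + 6*6) = -(-432)/(-64 + 36) = -(-432)/(-28) = -(-432)*(-1)/28 = -432*1/28 = -108/7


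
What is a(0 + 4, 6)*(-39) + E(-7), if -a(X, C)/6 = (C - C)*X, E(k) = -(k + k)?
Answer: 14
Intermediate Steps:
E(k) = -2*k
a(X, C) = 0 (a(X, C) = -6*(C - C)*X = -0*X = -6*0 = 0)
a(0 + 4, 6)*(-39) + E(-7) = 0*(-39) - 2*(-7) = 0 + 14 = 14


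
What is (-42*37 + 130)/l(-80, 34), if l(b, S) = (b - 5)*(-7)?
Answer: -1424/595 ≈ -2.3933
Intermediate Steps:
l(b, S) = 35 - 7*b (l(b, S) = (-5 + b)*(-7) = 35 - 7*b)
(-42*37 + 130)/l(-80, 34) = (-42*37 + 130)/(35 - 7*(-80)) = (-1554 + 130)/(35 + 560) = -1424/595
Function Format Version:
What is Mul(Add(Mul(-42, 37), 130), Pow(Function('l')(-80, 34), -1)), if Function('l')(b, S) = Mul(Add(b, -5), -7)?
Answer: Rational(-1424, 595) ≈ -2.3933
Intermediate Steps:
Function('l')(b, S) = Add(35, Mul(-7, b)) (Function('l')(b, S) = Mul(Add(-5, b), -7) = Add(35, Mul(-7, b)))
Mul(Add(Mul(-42, 37), 130), Pow(Function('l')(-80, 34), -1)) = Mul(Add(Mul(-42, 37), 130), Pow(Add(35, Mul(-7, -80)), -1)) = Mul(Add(-1554, 130), Pow(Add(35, 560), -1)) = Mul(-1424, Pow(595, -1)) = Mul(-1424, Rational(1, 595)) = Rational(-1424, 595)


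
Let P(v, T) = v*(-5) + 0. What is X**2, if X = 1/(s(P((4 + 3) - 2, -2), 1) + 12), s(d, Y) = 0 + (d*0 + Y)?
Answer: 1/169 ≈ 0.0059172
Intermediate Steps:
P(v, T) = -5*v (P(v, T) = -5*v + 0 = -5*v)
s(d, Y) = Y (s(d, Y) = 0 + (0 + Y) = 0 + Y = Y)
X = 1/13 (X = 1/(1 + 12) = 1/13 ≈ 0.076923)
X**2 = (1/13)**2 = 1/169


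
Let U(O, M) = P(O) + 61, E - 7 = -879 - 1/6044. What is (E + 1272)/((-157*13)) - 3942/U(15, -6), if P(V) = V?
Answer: -12202869223/234380276 ≈ -52.064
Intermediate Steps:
E = -5270369/6044 (E = 7 + (-879 - 1/6044) = 7 - 5312677/6044 = -5270369/6044 ≈ -872.00)
U(O, M) = 61 + O (U(O, M) = O + 61 = 61 + O)
(E + 1272)/((-157*13)) - 3942/U(15, -6) = (-5270369/6044 + 1272)/((-157*13)) - 3942/(61 + 15) = (2417599/6044)/(-2041) - 3942/76 = (2417599/6044)*(-1/2041) - 3942*1/76 = -2417599/12335804 - 1971/38 = -12202869223/234380276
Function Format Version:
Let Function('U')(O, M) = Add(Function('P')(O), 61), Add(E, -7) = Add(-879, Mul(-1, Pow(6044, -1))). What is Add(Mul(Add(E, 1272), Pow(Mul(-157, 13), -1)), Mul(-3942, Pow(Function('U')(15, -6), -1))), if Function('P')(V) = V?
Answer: Rational(-12202869223, 234380276) ≈ -52.064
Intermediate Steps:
E = Rational(-5270369, 6044) (E = Add(7, Add(-879, Mul(-1, Pow(6044, -1)))) = Add(7, Add(-879, Mul(-1, Rational(1, 6044)))) = Add(7, Add(-879, Rational(-1, 6044))) = Add(7, Rational(-5312677, 6044)) = Rational(-5270369, 6044) ≈ -872.00)
Function('U')(O, M) = Add(61, O) (Function('U')(O, M) = Add(O, 61) = Add(61, O))
Add(Mul(Add(E, 1272), Pow(Mul(-157, 13), -1)), Mul(-3942, Pow(Function('U')(15, -6), -1))) = Add(Mul(Add(Rational(-5270369, 6044), 1272), Pow(Mul(-157, 13), -1)), Mul(-3942, Pow(Add(61, 15), -1))) = Add(Mul(Rational(2417599, 6044), Pow(-2041, -1)), Mul(-3942, Pow(76, -1))) = Add(Mul(Rational(2417599, 6044), Rational(-1, 2041)), Mul(-3942, Rational(1, 76))) = Add(Rational(-2417599, 12335804), Rational(-1971, 38)) = Rational(-12202869223, 234380276)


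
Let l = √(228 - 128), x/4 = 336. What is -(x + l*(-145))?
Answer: 106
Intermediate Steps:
x = 1344 (x = 4*336 = 1344)
l = 10 (l = √100 = 10)
-(x + l*(-145)) = -(1344 + 10*(-145)) = -(1344 - 1450) = -1*(-106) = 106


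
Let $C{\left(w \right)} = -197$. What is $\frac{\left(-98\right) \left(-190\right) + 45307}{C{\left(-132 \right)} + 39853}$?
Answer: $\frac{63927}{39656} \approx 1.612$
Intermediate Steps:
$\frac{\left(-98\right) \left(-190\right) + 45307}{C{\left(-132 \right)} + 39853} = \frac{\left(-98\right) \left(-190\right) + 45307}{-197 + 39853} = \frac{18620 + 45307}{39656} = 63927 \cdot \frac{1}{39656} = \frac{63927}{39656}$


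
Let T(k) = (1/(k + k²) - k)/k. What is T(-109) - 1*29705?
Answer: -38117194489/1283148 ≈ -29706.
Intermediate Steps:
T(k) = (1/(k + k²) - k)/k
T(-109) - 1*29705 = (1 - 1*(-109)² - 1*(-109)³)/((-109)²*(1 - 109)) - 1*29705 = (1/11881)*(1 - 1*11881 - 1*(-1295029))/(-108) - 29705 = (1/11881)*(-1/108)*(1 - 11881 + 1295029) - 29705 = (1/11881)*(-1/108)*1283149 - 29705 = -1283149/1283148 - 29705 = -38117194489/1283148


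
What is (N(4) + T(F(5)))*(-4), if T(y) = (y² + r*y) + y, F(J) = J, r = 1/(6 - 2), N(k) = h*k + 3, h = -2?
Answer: -105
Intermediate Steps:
N(k) = 3 - 2*k (N(k) = -2*k + 3 = 3 - 2*k)
r = ¼ (r = 1/4 = ¼ ≈ 0.25000)
T(y) = y² + 5*y/4 (T(y) = (y² + y/4) + y = y² + 5*y/4)
(N(4) + T(F(5)))*(-4) = ((3 - 2*4) + (¼)*5*(5 + 4*5))*(-4) = ((3 - 8) + (¼)*5*(5 + 20))*(-4) = (-5 + (¼)*5*25)*(-4) = (-5 + 125/4)*(-4) = (105/4)*(-4) = -105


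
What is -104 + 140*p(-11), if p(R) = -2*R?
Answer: 2976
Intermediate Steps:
-104 + 140*p(-11) = -104 + 140*(-2*(-11)) = -104 + 140*22 = -104 + 3080 = 2976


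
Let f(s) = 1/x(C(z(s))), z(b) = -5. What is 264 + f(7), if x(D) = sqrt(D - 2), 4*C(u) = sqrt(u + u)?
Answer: 264 + 2/sqrt(-8 + I*sqrt(10)) ≈ 264.13 - 0.66986*I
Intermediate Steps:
C(u) = sqrt(2)*sqrt(u)/4 (C(u) = sqrt(u + u)/4 = sqrt(2*u)/4 = (sqrt(2)*sqrt(u))/4 = sqrt(2)*sqrt(u)/4)
x(D) = sqrt(-2 + D)
f(s) = 1/sqrt(-2 + I*sqrt(10)/4) (f(s) = 1/(sqrt(-2 + sqrt(2)*sqrt(-5)/4)) = 1/(sqrt(-2 + sqrt(2)*(I*sqrt(5))/4)) = 1/(sqrt(-2 + I*sqrt(10)/4)) = 1/sqrt(-2 + I*sqrt(10)/4))
264 + f(7) = 264 + 2/sqrt(-8 + I*sqrt(10))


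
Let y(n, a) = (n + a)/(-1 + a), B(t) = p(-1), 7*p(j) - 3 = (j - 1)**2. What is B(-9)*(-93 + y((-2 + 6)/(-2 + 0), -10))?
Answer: -1011/11 ≈ -91.909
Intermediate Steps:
p(j) = 3/7 + (-1 + j)**2/7 (p(j) = 3/7 + (j - 1)**2/7 = 3/7 + (-1 + j)**2/7)
B(t) = 1 (B(t) = 3/7 + (-1 - 1)**2/7 = 3/7 + (1/7)*(-2)**2 = 3/7 + (1/7)*4 = 3/7 + 4/7 = 1)
y(n, a) = (a + n)/(-1 + a)
B(-9)*(-93 + y((-2 + 6)/(-2 + 0), -10)) = 1*(-93 + (-10 + (-2 + 6)/(-2 + 0))/(-1 - 10)) = 1*(-93 + (-10 + 4/(-2))/(-11)) = 1*(-93 - (-10 + 4*(-1/2))/11) = 1*(-93 - (-10 - 2)/11) = 1*(-93 - 1/11*(-12)) = 1*(-93 + 12/11) = 1*(-1011/11) = -1011/11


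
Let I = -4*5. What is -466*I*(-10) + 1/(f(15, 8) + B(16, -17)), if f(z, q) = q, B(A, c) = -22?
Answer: -1304801/14 ≈ -93200.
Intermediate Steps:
I = -20
-466*I*(-10) + 1/(f(15, 8) + B(16, -17)) = -(-9320)*(-10) + 1/(8 - 22) = -466*200 + 1/(-14) = -93200 - 1/14 = -1304801/14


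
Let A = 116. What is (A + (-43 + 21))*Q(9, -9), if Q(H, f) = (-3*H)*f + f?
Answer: 21996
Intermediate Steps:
Q(H, f) = f - 3*H*f (Q(H, f) = -3*H*f + f = f - 3*H*f)
(A + (-43 + 21))*Q(9, -9) = (116 + (-43 + 21))*(-9*(1 - 3*9)) = (116 - 22)*(-9*(1 - 27)) = 94*(-9*(-26)) = 94*234 = 21996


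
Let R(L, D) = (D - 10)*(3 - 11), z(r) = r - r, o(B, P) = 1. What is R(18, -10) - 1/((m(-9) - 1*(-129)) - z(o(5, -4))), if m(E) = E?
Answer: 19199/120 ≈ 159.99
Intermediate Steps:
z(r) = 0
R(L, D) = 80 - 8*D (R(L, D) = (-10 + D)*(-8) = 80 - 8*D)
R(18, -10) - 1/((m(-9) - 1*(-129)) - z(o(5, -4))) = (80 - 8*(-10)) - 1/((-9 - 1*(-129)) - 1*0) = (80 + 80) - 1/((-9 + 129) + 0) = 160 - 1/(120 + 0) = 160 - 1/120 = 19199/120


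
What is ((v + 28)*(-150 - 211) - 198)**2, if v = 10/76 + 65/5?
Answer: 905588649/4 ≈ 2.2640e+8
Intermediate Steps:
v = 499/38 (v = 10*(1/76) + 65*(1/5) = 5/38 + 13 = 499/38 ≈ 13.132)
((v + 28)*(-150 - 211) - 198)**2 = ((499/38 + 28)*(-150 - 211) - 198)**2 = ((1563/38)*(-361) - 198)**2 = (-29697/2 - 198)**2 = (-30093/2)**2 = 905588649/4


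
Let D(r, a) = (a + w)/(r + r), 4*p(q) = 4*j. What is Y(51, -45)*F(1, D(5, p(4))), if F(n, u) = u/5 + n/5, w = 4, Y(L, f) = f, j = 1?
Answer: -27/2 ≈ -13.500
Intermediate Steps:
p(q) = 1 (p(q) = (4*1)/4 = (¼)*4 = 1)
D(r, a) = (4 + a)/(2*r) (D(r, a) = (a + 4)/(r + r) = (4 + a)/((2*r)) = (4 + a)*(1/(2*r)) = (4 + a)/(2*r))
F(n, u) = n/5 + u/5 (F(n, u) = u*(⅕) + n*(⅕) = u/5 + n/5 = n/5 + u/5)
Y(51, -45)*F(1, D(5, p(4))) = -45*((⅕)*1 + ((½)*(4 + 1)/5)/5) = -45*(⅕ + ((½)*(⅕)*5)/5) = -45*(⅕ + (⅕)*(½)) = -45*(⅕ + ⅒) = -45*3/10 = -27/2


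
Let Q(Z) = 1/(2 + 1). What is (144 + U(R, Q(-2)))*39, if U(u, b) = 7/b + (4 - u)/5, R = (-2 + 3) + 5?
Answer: 32097/5 ≈ 6419.4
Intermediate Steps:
Q(Z) = ⅓ (Q(Z) = 1/3 = ⅓)
R = 6 (R = 1 + 5 = 6)
U(u, b) = ⅘ + 7/b - u/5 (U(u, b) = 7/b + (4 - u)*(⅕) = 7/b + (⅘ - u/5) = ⅘ + 7/b - u/5)
(144 + U(R, Q(-2)))*39 = (144 + (35 - 1*⅓*(-4 + 6))/(5*(⅓)))*39 = (144 + (⅕)*3*(35 - 1*⅓*2))*39 = (144 + (⅕)*3*(35 - ⅔))*39 = (144 + (⅕)*3*(103/3))*39 = (144 + 103/5)*39 = (823/5)*39 = 32097/5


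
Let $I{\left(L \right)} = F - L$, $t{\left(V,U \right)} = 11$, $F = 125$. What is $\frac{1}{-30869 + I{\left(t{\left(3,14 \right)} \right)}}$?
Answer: $- \frac{1}{30755} \approx -3.2515 \cdot 10^{-5}$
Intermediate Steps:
$I{\left(L \right)} = 125 - L$
$\frac{1}{-30869 + I{\left(t{\left(3,14 \right)} \right)}} = \frac{1}{-30869 + \left(125 - 11\right)} = \frac{1}{-30869 + 114} = \frac{1}{-30755} = - \frac{1}{30755}$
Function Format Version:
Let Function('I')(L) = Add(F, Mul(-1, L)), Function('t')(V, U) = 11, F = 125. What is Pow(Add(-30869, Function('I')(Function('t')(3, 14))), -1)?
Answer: Rational(-1, 30755) ≈ -3.2515e-5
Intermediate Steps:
Function('I')(L) = Add(125, Mul(-1, L))
Pow(Add(-30869, Function('I')(Function('t')(3, 14))), -1) = Pow(Add(-30869, Add(125, Mul(-1, 11))), -1) = Pow(Add(-30869, Add(125, -11)), -1) = Pow(Add(-30869, 114), -1) = Pow(-30755, -1) = Rational(-1, 30755)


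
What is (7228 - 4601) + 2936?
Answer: 5563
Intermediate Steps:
(7228 - 4601) + 2936 = 2627 + 2936 = 5563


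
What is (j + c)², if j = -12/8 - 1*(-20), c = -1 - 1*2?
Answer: 961/4 ≈ 240.25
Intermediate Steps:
c = -3 (c = -1 - 2 = -3)
j = 37/2 (j = -12*⅛ + 20 = -3/2 + 20 = 37/2 ≈ 18.500)
(j + c)² = (37/2 - 3)² = (31/2)² = 961/4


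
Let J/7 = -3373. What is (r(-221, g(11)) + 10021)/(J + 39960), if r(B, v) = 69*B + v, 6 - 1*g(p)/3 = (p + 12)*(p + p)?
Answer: -6728/16349 ≈ -0.41152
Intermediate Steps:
g(p) = 18 - 6*p*(12 + p) (g(p) = 18 - 3*(p + 12)*(p + p) = 18 - 3*(12 + p)*2*p = 18 - 6*p*(12 + p))
J = -23611 (J = 7*(-3373) = -23611)
r(B, v) = v + 69*B
(r(-221, g(11)) + 10021)/(J + 39960) = (((18 - 72*11 - 6*11**2) + 69*(-221)) + 10021)/(-23611 + 39960) = (((18 - 792 - 6*121) - 15249) + 10021)/16349 = (((18 - 792 - 726) - 15249) + 10021)*(1/16349) = ((-1500 - 15249) + 10021)*(1/16349) = (-16749 + 10021)*(1/16349) = -6728*1/16349 = -6728/16349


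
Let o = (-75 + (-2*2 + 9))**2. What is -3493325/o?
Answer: -139733/196 ≈ -712.92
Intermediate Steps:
o = 4900 (o = (-75 + (-4 + 9))**2 = (-75 + 5)**2 = (-70)**2 = 4900)
-3493325/o = -3493325/4900 = -3493325*1/4900 = -139733/196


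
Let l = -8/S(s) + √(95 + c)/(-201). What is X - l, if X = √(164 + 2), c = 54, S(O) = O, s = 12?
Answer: ⅔ + √166 + √149/201 ≈ 13.611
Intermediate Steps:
l = -⅔ - √149/201 (l = -8/12 + √(95 + 54)/(-201) = -8*1/12 + √149*(-1/201) = -⅔ - √149/201 ≈ -0.72740)
X = √166 ≈ 12.884
X - l = √166 - (-⅔ - √149/201) = √166 + (⅔ + √149/201) = ⅔ + √166 + √149/201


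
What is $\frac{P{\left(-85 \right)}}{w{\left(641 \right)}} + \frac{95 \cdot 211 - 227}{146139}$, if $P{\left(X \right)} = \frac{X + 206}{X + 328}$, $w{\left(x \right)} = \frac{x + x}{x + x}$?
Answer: $\frac{7499531}{11837259} \approx 0.63355$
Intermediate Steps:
$w{\left(x \right)} = 1$ ($w{\left(x \right)} = \frac{2 x}{2 x} = 2 x \frac{1}{2 x} = 1$)
$P{\left(X \right)} = \frac{206 + X}{328 + X}$
$\frac{P{\left(-85 \right)}}{w{\left(641 \right)}} + \frac{95 \cdot 211 - 227}{146139} = \frac{\frac{1}{328 - 85} \left(206 - 85\right)}{1} + \frac{95 \cdot 211 - 227}{146139} = \frac{1}{243} \cdot 121 \cdot 1 + \left(20045 - 227\right) \frac{1}{146139} = \frac{1}{243} \cdot 121 \cdot 1 + 19818 \cdot \frac{1}{146139} = \frac{121}{243} \cdot 1 + \frac{6606}{48713} = \frac{121}{243} + \frac{6606}{48713} = \frac{7499531}{11837259}$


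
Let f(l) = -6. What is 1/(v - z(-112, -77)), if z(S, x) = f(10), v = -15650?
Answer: -1/15644 ≈ -6.3922e-5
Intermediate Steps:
z(S, x) = -6
1/(v - z(-112, -77)) = 1/(-15650 - 1*(-6)) = 1/(-15650 + 6) = 1/(-15644) = -1/15644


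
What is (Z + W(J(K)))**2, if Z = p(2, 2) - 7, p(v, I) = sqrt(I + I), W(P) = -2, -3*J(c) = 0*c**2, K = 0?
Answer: 49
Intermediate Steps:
J(c) = 0 (J(c) = -0*c**2 = -1/3*0 = 0)
p(v, I) = sqrt(2)*sqrt(I) (p(v, I) = sqrt(2*I) = sqrt(2)*sqrt(I))
Z = -5 (Z = sqrt(2)*sqrt(2) - 7 = 2 - 7 = -5)
(Z + W(J(K)))**2 = (-5 - 2)**2 = (-7)**2 = 49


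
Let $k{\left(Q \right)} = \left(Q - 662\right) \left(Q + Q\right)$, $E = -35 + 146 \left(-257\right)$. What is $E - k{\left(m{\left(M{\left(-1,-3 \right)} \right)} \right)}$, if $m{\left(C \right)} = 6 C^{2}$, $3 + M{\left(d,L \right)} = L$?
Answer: $155115$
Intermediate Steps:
$M{\left(d,L \right)} = -3 + L$
$E = -37557$ ($E = -35 - 37522 = -37557$)
$k{\left(Q \right)} = 2 Q \left(-662 + Q\right)$ ($k{\left(Q \right)} = \left(-662 + Q\right) 2 Q = 2 Q \left(-662 + Q\right)$)
$E - k{\left(m{\left(M{\left(-1,-3 \right)} \right)} \right)} = -37557 - 2 \cdot 6 \left(-3 - 3\right)^{2} \left(-662 + 6 \left(-3 - 3\right)^{2}\right) = -37557 - 2 \cdot 6 \left(-6\right)^{2} \left(-662 + 6 \left(-6\right)^{2}\right) = -37557 - 2 \cdot 6 \cdot 36 \left(-662 + 6 \cdot 36\right) = -37557 - 2 \cdot 216 \left(-662 + 216\right) = -37557 - 2 \cdot 216 \left(-446\right) = -37557 - -192672 = -37557 + 192672 = 155115$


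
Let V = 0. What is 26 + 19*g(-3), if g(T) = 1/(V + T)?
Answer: 59/3 ≈ 19.667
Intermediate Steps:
g(T) = 1/T (g(T) = 1/(0 + T) = 1/T)
26 + 19*g(-3) = 26 + 19/(-3) = 26 + 19*(-⅓) = 26 - 19/3 = 59/3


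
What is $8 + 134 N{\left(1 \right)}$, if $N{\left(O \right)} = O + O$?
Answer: $276$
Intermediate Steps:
$N{\left(O \right)} = 2 O$
$8 + 134 N{\left(1 \right)} = 8 + 134 \cdot 2 \cdot 1 = 8 + 134 \cdot 2 = 8 + 268 = 276$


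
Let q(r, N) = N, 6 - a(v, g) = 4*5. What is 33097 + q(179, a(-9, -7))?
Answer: 33083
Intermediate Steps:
a(v, g) = -14 (a(v, g) = 6 - 4*5 = 6 - 1*20 = 6 - 20 = -14)
33097 + q(179, a(-9, -7)) = 33097 - 14 = 33083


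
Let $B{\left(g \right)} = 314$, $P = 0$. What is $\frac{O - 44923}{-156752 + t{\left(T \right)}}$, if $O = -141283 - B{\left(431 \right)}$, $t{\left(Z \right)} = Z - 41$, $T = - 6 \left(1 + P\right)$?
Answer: $\frac{186520}{156799} \approx 1.1895$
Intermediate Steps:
$T = -6$ ($T = - 6 \left(1 + 0\right) = \left(-6\right) 1 = -6$)
$t{\left(Z \right)} = -41 + Z$
$O = -141597$ ($O = -141283 - 314 = -141597$)
$\frac{O - 44923}{-156752 + t{\left(T \right)}} = \frac{-141597 - 44923}{-156752 - 47} = - \frac{186520}{-156752 - 47} = - \frac{186520}{-156799} = \left(-186520\right) \left(- \frac{1}{156799}\right) = \frac{186520}{156799}$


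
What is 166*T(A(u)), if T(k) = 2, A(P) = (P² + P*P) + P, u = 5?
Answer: 332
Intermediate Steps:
A(P) = P + 2*P² (A(P) = (P² + P²) + P = 2*P² + P = P + 2*P²)
166*T(A(u)) = 166*2 = 332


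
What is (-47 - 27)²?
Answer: 5476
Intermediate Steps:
(-47 - 27)² = (-74)² = 5476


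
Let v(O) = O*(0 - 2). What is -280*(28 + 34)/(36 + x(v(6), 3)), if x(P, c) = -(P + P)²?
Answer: 868/27 ≈ 32.148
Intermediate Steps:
v(O) = -2*O (v(O) = O*(-2) = -2*O)
x(P, c) = -4*P² (x(P, c) = -(2*P)² = -4*P²)
-280*(28 + 34)/(36 + x(v(6), 3)) = -280*(28 + 34)/(36 - 4*(-2*6)²) = -17360/(36 - 4*(-12)²) = -17360/(36 - 4*144) = -17360/(36 - 576) = -17360/(-540) = -17360*(-1)/540 = -280*(-31/270) = 868/27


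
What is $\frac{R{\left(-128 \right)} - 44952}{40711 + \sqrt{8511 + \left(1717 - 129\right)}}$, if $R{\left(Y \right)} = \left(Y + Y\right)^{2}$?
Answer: $\frac{418997612}{828687711} - \frac{10292 \sqrt{10099}}{828687711} \approx 0.50437$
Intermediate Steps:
$R{\left(Y \right)} = 4 Y^{2}$ ($R{\left(Y \right)} = \left(2 Y\right)^{2} = 4 Y^{2}$)
$\frac{R{\left(-128 \right)} - 44952}{40711 + \sqrt{8511 + \left(1717 - 129\right)}} = \frac{4 \left(-128\right)^{2} - 44952}{40711 + \sqrt{8511 + \left(1717 - 129\right)}} = \frac{4 \cdot 16384 - 44952}{40711 + \sqrt{8511 + \left(1717 - 129\right)}} = \frac{65536 - 44952}{40711 + \sqrt{8511 + \left(1717 - 129\right)}} = \frac{20584}{40711 + \sqrt{8511 + 1588}} = \frac{20584}{40711 + \sqrt{10099}}$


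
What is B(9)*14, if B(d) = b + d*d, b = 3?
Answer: 1176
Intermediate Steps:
B(d) = 3 + d² (B(d) = 3 + d*d = 3 + d²)
B(9)*14 = (3 + 9²)*14 = (3 + 81)*14 = 84*14 = 1176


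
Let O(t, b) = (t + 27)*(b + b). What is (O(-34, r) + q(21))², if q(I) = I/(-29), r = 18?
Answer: 53714241/841 ≈ 63870.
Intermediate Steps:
O(t, b) = 2*b*(27 + t) (O(t, b) = (27 + t)*(2*b) = 2*b*(27 + t))
q(I) = -I/29 (q(I) = I*(-1/29) = -I/29)
(O(-34, r) + q(21))² = (2*18*(27 - 34) - 1/29*21)² = (2*18*(-7) - 21/29)² = (-252 - 21/29)² = (-7329/29)² = 53714241/841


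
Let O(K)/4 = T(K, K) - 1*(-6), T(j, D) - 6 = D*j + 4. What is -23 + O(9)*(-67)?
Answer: -26019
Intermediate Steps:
T(j, D) = 10 + D*j (T(j, D) = 6 + (D*j + 4) = 6 + (4 + D*j) = 10 + D*j)
O(K) = 64 + 4*K² (O(K) = 4*((10 + K*K) - 1*(-6)) = 4*((10 + K²) + 6) = 4*(16 + K²) = 64 + 4*K²)
-23 + O(9)*(-67) = -23 + (64 + 4*9²)*(-67) = -23 + (64 + 4*81)*(-67) = -23 + (64 + 324)*(-67) = -23 + 388*(-67) = -23 - 25996 = -26019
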